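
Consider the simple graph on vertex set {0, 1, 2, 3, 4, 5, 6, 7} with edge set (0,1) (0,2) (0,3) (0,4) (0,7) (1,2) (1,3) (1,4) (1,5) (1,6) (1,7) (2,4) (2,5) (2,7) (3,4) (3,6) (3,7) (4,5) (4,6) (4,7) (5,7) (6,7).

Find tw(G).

A width-4 tree decomposition is:
Bags: B1 = {0, 1, 2, 4, 7}  B2 = {1, 2, 4, 5, 7}  B3 = {0, 1, 3, 4, 7}  B4 = {1, 3, 4, 6, 7}
Tree: B1–B2, B1–B3, B3–B4
Each bag holds 5 vertices, so the decomposition has width 4, which upper-bounds the treewidth. On the other hand G contains the 5-clique {0, 1, 2, 4, 7}. A clique must lie in a single bag of any decomposition, so no decomposition can have width below 4. Therefore the treewidth is 4.

4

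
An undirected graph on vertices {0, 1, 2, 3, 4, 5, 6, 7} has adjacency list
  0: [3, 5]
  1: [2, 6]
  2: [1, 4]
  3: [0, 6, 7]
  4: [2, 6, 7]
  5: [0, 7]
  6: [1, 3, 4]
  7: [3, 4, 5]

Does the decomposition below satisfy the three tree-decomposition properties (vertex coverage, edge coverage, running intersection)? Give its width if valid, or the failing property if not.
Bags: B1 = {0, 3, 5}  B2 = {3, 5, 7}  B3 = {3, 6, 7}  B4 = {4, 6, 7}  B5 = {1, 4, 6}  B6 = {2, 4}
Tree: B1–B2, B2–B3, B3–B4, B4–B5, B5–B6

A tree decomposition must satisfy three properties: every vertex lies in some bag; for every edge, both endpoints lie together in some bag; and for every vertex, the bags containing it form a connected subtree. Here edge (1,2) lies in no bag, so the decomposition is invalid.

No — edge (1,2) lies in no bag.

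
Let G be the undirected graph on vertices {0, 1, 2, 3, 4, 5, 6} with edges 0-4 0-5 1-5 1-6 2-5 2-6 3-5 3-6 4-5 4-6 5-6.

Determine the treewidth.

2

A width-2 tree decomposition is:
Bags: B1 = {2, 5, 6}  B2 = {1, 5, 6}  B3 = {4, 5, 6}  B4 = {0, 4, 5}  B5 = {3, 5, 6}
Tree: B1–B2, B2–B3, B3–B4, B3–B5
Every bag has size at most 3, so the width is 3 − 1 = 2 and tw(G) ≤ 2. On the other hand G contains the 3-clique {0, 4, 5}. A clique must lie in a single bag of any decomposition, so no decomposition can have width below 2. The upper and lower bounds meet at 2, so that is the treewidth.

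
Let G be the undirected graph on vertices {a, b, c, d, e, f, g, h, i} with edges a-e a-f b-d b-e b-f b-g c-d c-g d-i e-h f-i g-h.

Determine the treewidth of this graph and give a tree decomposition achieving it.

The largest bag has 4 vertices, giving width 3; this decomposition certifies tw(G) ≤ 3. For the lower bound: the 4 vertex sets {a,e,h}, {g}, {b}, {c,d,f,i} are disjoint, each induces a connected subgraph, and every pair is joined by at least one edge of G. Contracting each set to a single vertex therefore yields K_{4} as a minor, and since treewidth is minor-monotone, tw(G) ≥ tw(K_{4}) = 3. The upper and lower bounds meet at 3, so that is the treewidth.

Treewidth 3.
One optimal decomposition is:
Bags: B1 = {a, e, g, h}  B2 = {a, b, e, g}  B3 = {a, b, f, g}  B4 = {b, c, f, g}  B5 = {b, c, d, f}  B6 = {c, d, f, i}
Tree: B1–B2, B2–B3, B3–B4, B4–B5, B5–B6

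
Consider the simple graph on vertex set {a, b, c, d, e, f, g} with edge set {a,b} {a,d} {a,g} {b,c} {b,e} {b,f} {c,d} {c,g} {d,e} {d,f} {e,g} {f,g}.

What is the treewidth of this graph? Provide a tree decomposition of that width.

Treewidth 3.
One such decomposition:
Bags: B1 = {b, d, f, g}  B2 = {b, d, e, g}  B3 = {b, c, d, g}  B4 = {a, b, d, g}
Tree: B1–B2, B2–B3, B3–B4

The largest bag has 4 vertices, giving width 3; this decomposition certifies tw(G) ≤ 3. For the lower bound: the 4 vertex sets {f,g}, {b,e}, {d}, {c} are disjoint, each induces a connected subgraph, and every pair is joined by at least one edge of G. Contracting each set to a single vertex therefore yields K_{4} as a minor, and since treewidth is minor-monotone, tw(G) ≥ tw(K_{4}) = 3. Hence tw(G) = 3 exactly.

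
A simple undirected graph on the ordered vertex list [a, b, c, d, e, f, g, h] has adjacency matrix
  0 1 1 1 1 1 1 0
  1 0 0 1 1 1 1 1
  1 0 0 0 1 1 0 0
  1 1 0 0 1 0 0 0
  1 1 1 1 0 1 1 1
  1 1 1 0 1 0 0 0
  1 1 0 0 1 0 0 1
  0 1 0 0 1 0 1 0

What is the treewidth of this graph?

A width-3 tree decomposition is:
Bags: B1 = {a, b, e, f}  B2 = {a, b, d, e}  B3 = {a, c, e, f}  B4 = {a, b, e, g}  B5 = {b, e, g, h}
Tree: B1–B2, B1–B3, B1–B4, B4–B5
Every bag has size at most 4, so the width is 4 − 1 = 3 and tw(G) ≤ 3. Conversely, {a, c, e, f} is a clique of size 4, and the vertices of any clique must share a bag in every tree decomposition; so some bag has ≥ 4 vertices and tw(G) ≥ 3. Hence tw(G) = 3 exactly.

3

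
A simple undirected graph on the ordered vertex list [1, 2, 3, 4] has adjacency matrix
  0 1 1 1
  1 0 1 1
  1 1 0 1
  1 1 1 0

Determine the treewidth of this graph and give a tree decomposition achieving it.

With just one bag of size 4, the width is 4 − 1 = 3, so tw(G) ≤ 3. On the other hand G contains the 4-clique {1, 2, 3, 4}. A clique must lie in a single bag of any decomposition, so no decomposition can have width below 3. Hence tw(G) = 3 exactly.

Treewidth 3.
One optimal decomposition is:
Bags: B1 = {1, 2, 3, 4}
Tree: (single bag)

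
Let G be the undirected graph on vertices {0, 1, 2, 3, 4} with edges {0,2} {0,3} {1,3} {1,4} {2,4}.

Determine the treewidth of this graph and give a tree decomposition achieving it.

Every bag has size at most 3, so the width is 3 − 1 = 2 and tw(G) ≤ 2. Since 0–2–4–1–3–0 is a cycle in G, G is not acyclic. Forests are exactly the graphs of treewidth ≤ 1, so tw(G) ≥ 2. The upper and lower bounds meet at 2, so that is the treewidth.

Treewidth 2.
Bags: B1 = {0, 2, 4}  B2 = {0, 1, 4}  B3 = {0, 1, 3}
Tree: B1–B2, B2–B3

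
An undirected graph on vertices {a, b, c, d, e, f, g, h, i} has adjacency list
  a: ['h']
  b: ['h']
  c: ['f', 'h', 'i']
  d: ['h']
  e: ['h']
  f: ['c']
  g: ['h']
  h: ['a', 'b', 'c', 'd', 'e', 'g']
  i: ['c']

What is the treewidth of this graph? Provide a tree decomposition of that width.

The largest bag has 2 vertices, giving width 1; this decomposition certifies tw(G) ≤ 1. G has an edge, so its treewidth is at least 1. Hence tw(G) = 1 exactly.

Treewidth 1.
Bags: B1 = {c, i}  B2 = {c, h}  B3 = {a, h}  B4 = {b, h}  B5 = {e, h}  B6 = {g, h}  B7 = {d, h}  B8 = {c, f}
Tree: B1–B2, B2–B3, B2–B4, B2–B5, B5–B6, B2–B7, B2–B8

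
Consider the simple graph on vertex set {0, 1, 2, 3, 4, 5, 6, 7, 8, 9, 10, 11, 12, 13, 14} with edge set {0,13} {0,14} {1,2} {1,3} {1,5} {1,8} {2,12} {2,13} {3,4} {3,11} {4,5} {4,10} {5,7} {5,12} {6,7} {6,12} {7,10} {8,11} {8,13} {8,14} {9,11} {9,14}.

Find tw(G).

3

A width-3 tree decomposition is:
Bags: B1 = {0, 9, 11, 14}  B2 = {0, 8, 11, 14}  B3 = {0, 8, 11, 13}  B4 = {3, 8, 11, 13}  B5 = {1, 3, 8, 13}  B6 = {1, 2, 3, 13}  B7 = {1, 2, 3, 4}  B8 = {1, 2, 4, 5}  B9 = {2, 4, 5, 12}  B10 = {4, 5, 10, 12}  B11 = {5, 7, 10, 12}  B12 = {6, 7, 10, 12}
Tree: B1–B2, B2–B3, B3–B4, B4–B5, B5–B6, B6–B7, B7–B8, B8–B9, B9–B10, B10–B11, B11–B12
The largest bag has 4 vertices, giving width 3; this decomposition certifies tw(G) ≤ 3. For the lower bound: the 4 vertex sets {0,9,14}, {11}, {8}, {1,2,3,13} are disjoint, each induces a connected subgraph, and every pair is joined by at least one edge of G. Contracting each set to a single vertex therefore yields K_{4} as a minor, and since treewidth is minor-monotone, tw(G) ≥ tw(K_{4}) = 3. Hence tw(G) = 3 exactly.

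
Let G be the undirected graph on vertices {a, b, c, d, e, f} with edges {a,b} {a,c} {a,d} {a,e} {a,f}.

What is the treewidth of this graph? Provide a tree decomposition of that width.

Each bag holds 2 vertices, so the decomposition has width 1, which upper-bounds the treewidth. Since G has at least one edge (e.g. a–f), it is not an edgeless graph, so tw(G) ≥ 1. The upper and lower bounds meet at 1, so that is the treewidth.

Treewidth 1.
One such decomposition:
Bags: B1 = {a, f}  B2 = {a, b}  B3 = {a, c}  B4 = {a, d}  B5 = {a, e}
Tree: B1–B2, B1–B3, B3–B4, B4–B5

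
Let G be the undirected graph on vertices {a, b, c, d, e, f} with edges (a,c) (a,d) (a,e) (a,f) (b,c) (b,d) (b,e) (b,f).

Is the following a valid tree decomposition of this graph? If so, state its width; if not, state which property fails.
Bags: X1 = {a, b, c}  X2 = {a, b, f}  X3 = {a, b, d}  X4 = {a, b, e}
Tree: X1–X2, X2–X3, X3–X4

Vertex coverage: the bags together contain {a, b, c, d, e, f}, the full vertex set. Edge coverage: each edge of G has both endpoints in at least one bag. Running intersection: for every vertex, the bags containing it form a connected subtree. All three properties hold, so this is a valid tree decomposition of width max|bag| − 1 = 2, and hence tw(G) ≤ 2.

Yes; width 2.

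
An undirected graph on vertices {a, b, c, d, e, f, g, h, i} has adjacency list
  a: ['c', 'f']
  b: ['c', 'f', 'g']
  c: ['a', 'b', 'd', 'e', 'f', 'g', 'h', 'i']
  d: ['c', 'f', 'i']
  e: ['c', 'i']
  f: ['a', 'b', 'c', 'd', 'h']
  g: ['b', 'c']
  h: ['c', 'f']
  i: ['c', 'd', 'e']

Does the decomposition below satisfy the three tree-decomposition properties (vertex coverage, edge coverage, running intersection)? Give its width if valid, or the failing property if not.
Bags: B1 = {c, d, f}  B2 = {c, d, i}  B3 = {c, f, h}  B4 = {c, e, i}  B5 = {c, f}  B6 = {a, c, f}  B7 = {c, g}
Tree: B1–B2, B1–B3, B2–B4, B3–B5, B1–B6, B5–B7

A tree decomposition must satisfy three properties: every vertex lies in some bag; for every edge, both endpoints lie together in some bag; and for every vertex, the bags containing it form a connected subtree. Here vertex b appears in no bag, so the decomposition is invalid.

No — vertex b appears in no bag.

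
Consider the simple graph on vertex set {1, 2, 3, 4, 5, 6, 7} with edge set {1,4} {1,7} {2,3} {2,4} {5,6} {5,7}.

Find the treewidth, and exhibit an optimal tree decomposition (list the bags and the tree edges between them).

Treewidth 1.
Bags: B1 = {2, 3}  B2 = {2, 4}  B3 = {1, 4}  B4 = {1, 7}  B5 = {5, 7}  B6 = {5, 6}
Tree: B1–B2, B2–B3, B3–B4, B4–B5, B5–B6

The largest bag has 2 vertices, giving width 1; this decomposition certifies tw(G) ≤ 1. G has an edge, so its treewidth is at least 1. Therefore the treewidth is 1.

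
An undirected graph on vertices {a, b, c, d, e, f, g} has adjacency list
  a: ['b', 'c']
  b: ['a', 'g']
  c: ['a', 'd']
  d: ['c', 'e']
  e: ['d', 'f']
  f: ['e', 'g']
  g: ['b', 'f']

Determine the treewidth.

A width-2 tree decomposition is:
Bags: B1 = {a, b, c}  B2 = {b, c, d}  B3 = {b, d, e}  B4 = {b, e, f}  B5 = {b, f, g}
Tree: B1–B2, B2–B3, B3–B4, B4–B5
The largest bag has 3 vertices, giving width 2; this decomposition certifies tw(G) ≤ 2. The edges b–a–c–d–e–f–g–b form a cycle, so G is not a tree and its treewidth is at least 2. Hence tw(G) = 2 exactly.

2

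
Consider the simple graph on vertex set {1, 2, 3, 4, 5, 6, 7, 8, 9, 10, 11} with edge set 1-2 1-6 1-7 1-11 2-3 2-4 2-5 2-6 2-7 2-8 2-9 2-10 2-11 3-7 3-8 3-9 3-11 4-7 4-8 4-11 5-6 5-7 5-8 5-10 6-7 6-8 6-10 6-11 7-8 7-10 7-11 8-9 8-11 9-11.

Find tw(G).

A width-4 tree decomposition is:
Bags: B1 = {2, 6, 7, 8, 11}  B2 = {2, 4, 7, 8, 11}  B3 = {2, 5, 6, 7, 8}  B4 = {2, 3, 7, 8, 11}  B5 = {1, 2, 6, 7, 11}  B6 = {2, 5, 6, 7, 10}  B7 = {2, 3, 8, 9, 11}
Tree: B1–B2, B1–B3, B2–B4, B1–B5, B3–B6, B4–B7
Each bag holds 5 vertices, so the decomposition has width 4, which upper-bounds the treewidth. For the lower bound, the 5 vertices {2, 3, 8, 9, 11} are pairwise adjacent, and any tree decomposition puts a clique entirely inside one bag — forcing width ≥ 4. Combining the bounds, tw(G) = 4.

4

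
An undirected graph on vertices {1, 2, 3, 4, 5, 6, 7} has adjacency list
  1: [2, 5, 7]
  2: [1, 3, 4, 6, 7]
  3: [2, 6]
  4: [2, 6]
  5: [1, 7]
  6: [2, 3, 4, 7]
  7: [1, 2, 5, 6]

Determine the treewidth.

A width-2 tree decomposition is:
Bags: B1 = {2, 4, 6}  B2 = {2, 6, 7}  B3 = {1, 2, 7}  B4 = {1, 5, 7}  B5 = {2, 3, 6}
Tree: B1–B2, B2–B3, B3–B4, B2–B5
Every bag has size at most 3, so the width is 3 − 1 = 2 and tw(G) ≤ 2. For the lower bound, the 3 vertices {1, 2, 7} are pairwise adjacent, and any tree decomposition puts a clique entirely inside one bag — forcing width ≥ 2. Hence tw(G) = 2 exactly.

2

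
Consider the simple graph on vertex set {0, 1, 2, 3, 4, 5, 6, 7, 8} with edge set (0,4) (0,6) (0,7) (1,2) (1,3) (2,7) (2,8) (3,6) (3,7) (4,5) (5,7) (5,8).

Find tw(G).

3

A width-3 tree decomposition is:
Bags: B1 = {0, 1, 3, 6}  B2 = {0, 1, 3, 7}  B3 = {0, 1, 2, 7}  B4 = {0, 2, 4, 7}  B5 = {2, 4, 5, 7}  B6 = {2, 4, 5, 8}
Tree: B1–B2, B2–B3, B3–B4, B4–B5, B5–B6
Every bag has size at most 4, so the width is 4 − 1 = 3 and tw(G) ≤ 3. For the lower bound: the 4 vertex sets {1,3,6}, {0}, {7}, {2,4,5,8} are disjoint, each induces a connected subgraph, and every pair is joined by at least one edge of G. Contracting each set to a single vertex therefore yields K_{4} as a minor, and since treewidth is minor-monotone, tw(G) ≥ tw(K_{4}) = 3. Therefore the treewidth is 3.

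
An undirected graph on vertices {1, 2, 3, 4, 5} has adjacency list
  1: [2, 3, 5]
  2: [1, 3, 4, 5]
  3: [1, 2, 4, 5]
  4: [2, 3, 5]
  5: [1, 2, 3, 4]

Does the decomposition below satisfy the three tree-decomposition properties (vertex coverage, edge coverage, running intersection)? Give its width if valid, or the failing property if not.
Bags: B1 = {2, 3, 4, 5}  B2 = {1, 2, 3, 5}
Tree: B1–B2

Yes; width 3.

Vertex coverage: the bags together contain {1, 2, 3, 4, 5}, the full vertex set. Edge coverage: each edge of G has both endpoints in at least one bag. Running intersection: for every vertex, the bags containing it form a connected subtree. All three properties hold, so this is a valid tree decomposition of width max|bag| − 1 = 3, and hence tw(G) ≤ 3.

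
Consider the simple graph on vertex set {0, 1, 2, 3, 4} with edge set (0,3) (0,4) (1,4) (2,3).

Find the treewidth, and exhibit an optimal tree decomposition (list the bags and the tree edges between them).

Treewidth 1.
One such decomposition:
Bags: B1 = {1, 4}  B2 = {0, 4}  B3 = {0, 3}  B4 = {2, 3}
Tree: B1–B2, B2–B3, B3–B4

Every bag has size at most 2, so the width is 2 − 1 = 1 and tw(G) ≤ 1. G has an edge, so its treewidth is at least 1. Therefore the treewidth is 1.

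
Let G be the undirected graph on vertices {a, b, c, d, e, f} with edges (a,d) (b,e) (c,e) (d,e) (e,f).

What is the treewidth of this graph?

1

A width-1 tree decomposition is:
Bags: B1 = {e, f}  B2 = {d, e}  B3 = {c, e}  B4 = {b, e}  B5 = {a, d}
Tree: B1–B2, B2–B3, B2–B4, B2–B5
Every bag has size at most 2, so the width is 2 − 1 = 1 and tw(G) ≤ 1. Any graph with an edge has treewidth ≥ 1, and G has the edge e–f. The upper and lower bounds meet at 1, so that is the treewidth.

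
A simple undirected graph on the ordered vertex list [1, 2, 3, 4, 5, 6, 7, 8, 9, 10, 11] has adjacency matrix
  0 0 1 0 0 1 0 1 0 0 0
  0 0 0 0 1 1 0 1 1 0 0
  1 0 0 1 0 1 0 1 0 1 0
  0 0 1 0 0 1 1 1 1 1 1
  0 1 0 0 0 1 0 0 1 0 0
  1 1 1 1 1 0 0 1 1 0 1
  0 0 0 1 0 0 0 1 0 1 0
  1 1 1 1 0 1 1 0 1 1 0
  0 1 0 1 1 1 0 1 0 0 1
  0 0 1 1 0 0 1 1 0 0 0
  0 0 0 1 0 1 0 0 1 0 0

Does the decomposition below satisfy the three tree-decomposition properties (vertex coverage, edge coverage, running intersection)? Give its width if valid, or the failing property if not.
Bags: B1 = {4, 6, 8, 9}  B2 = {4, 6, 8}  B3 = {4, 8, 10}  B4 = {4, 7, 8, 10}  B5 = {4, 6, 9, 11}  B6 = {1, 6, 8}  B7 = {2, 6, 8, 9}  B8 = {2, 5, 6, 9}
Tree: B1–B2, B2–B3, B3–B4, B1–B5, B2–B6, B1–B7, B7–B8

A tree decomposition must satisfy three properties: every vertex lies in some bag; for every edge, both endpoints lie together in some bag; and for every vertex, the bags containing it form a connected subtree. Here vertex 3 appears in no bag, so the decomposition is invalid.

No — vertex 3 appears in no bag.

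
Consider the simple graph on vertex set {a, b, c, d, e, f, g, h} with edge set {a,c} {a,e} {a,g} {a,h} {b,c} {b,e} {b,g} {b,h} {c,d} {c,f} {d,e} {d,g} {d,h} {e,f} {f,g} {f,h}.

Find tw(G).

A width-4 tree decomposition is:
Bags: B1 = {c, d, e, g, h}  B2 = {b, c, e, g, h}  B3 = {c, e, f, g, h}  B4 = {a, c, e, g, h}
Tree: B1–B2, B2–B3, B3–B4
The largest bag has 5 vertices, giving width 4; this decomposition certifies tw(G) ≤ 4. For the lower bound: the 5 vertex sets {d,g}, {b,e}, {c,f}, {h}, {a} are disjoint, each induces a connected subgraph, and every pair is joined by at least one edge of G. Contracting each set to a single vertex therefore yields K_{5} as a minor, and since treewidth is minor-monotone, tw(G) ≥ tw(K_{5}) = 4. The upper and lower bounds meet at 4, so that is the treewidth.

4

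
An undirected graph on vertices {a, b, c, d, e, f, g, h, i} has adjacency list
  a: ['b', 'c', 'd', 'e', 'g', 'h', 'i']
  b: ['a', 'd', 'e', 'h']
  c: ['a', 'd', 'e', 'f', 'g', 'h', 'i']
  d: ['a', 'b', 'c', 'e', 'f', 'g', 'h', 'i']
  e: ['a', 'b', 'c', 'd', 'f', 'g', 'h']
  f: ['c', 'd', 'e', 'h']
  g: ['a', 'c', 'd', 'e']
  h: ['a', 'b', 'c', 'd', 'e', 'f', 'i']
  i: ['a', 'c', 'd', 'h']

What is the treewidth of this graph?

4

A width-4 tree decomposition is:
Bags: B1 = {a, c, d, e, h}  B2 = {a, c, d, e, g}  B3 = {c, d, e, f, h}  B4 = {a, c, d, h, i}  B5 = {a, b, d, e, h}
Tree: B1–B2, B1–B3, B1–B4, B1–B5
The largest bag has 5 vertices, giving width 4; this decomposition certifies tw(G) ≤ 4. For the lower bound, the 5 vertices {a, c, d, e, g} are pairwise adjacent, and any tree decomposition puts a clique entirely inside one bag — forcing width ≥ 4. Combining the bounds, tw(G) = 4.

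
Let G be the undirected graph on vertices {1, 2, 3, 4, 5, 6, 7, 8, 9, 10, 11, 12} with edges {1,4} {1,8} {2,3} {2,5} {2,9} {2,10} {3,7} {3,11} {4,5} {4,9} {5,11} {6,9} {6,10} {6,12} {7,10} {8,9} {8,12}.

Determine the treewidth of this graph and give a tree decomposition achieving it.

Treewidth 3.
Bags: B1 = {3, 5, 7, 11}  B2 = {2, 3, 5, 7}  B3 = {2, 5, 7, 10}  B4 = {2, 4, 5, 10}  B5 = {2, 4, 9, 10}  B6 = {4, 6, 9, 10}  B7 = {1, 4, 6, 9}  B8 = {1, 6, 8, 9}  B9 = {1, 6, 8, 12}
Tree: B1–B2, B2–B3, B3–B4, B4–B5, B5–B6, B6–B7, B7–B8, B8–B9

Each bag holds 4 vertices, so the decomposition has width 3, which upper-bounds the treewidth. For the lower bound: the 4 vertex sets {3,7,11}, {5}, {2}, {4,6,9,10} are disjoint, each induces a connected subgraph, and every pair is joined by at least one edge of G. Contracting each set to a single vertex therefore yields K_{4} as a minor, and since treewidth is minor-monotone, tw(G) ≥ tw(K_{4}) = 3. The upper and lower bounds meet at 3, so that is the treewidth.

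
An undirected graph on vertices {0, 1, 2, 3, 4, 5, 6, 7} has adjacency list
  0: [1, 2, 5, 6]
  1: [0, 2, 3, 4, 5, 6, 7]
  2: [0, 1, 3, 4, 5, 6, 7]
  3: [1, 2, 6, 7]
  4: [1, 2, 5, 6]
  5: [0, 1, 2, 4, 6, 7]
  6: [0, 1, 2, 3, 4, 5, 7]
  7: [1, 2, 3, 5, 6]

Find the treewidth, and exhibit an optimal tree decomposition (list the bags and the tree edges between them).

Every bag has size at most 5, so the width is 5 − 1 = 4 and tw(G) ≤ 4. For the lower bound, the 5 vertices {1, 2, 3, 6, 7} are pairwise adjacent, and any tree decomposition puts a clique entirely inside one bag — forcing width ≥ 4. Hence tw(G) = 4 exactly.

Treewidth 4.
Bags: B1 = {1, 2, 4, 5, 6}  B2 = {0, 1, 2, 5, 6}  B3 = {1, 2, 5, 6, 7}  B4 = {1, 2, 3, 6, 7}
Tree: B1–B2, B2–B3, B3–B4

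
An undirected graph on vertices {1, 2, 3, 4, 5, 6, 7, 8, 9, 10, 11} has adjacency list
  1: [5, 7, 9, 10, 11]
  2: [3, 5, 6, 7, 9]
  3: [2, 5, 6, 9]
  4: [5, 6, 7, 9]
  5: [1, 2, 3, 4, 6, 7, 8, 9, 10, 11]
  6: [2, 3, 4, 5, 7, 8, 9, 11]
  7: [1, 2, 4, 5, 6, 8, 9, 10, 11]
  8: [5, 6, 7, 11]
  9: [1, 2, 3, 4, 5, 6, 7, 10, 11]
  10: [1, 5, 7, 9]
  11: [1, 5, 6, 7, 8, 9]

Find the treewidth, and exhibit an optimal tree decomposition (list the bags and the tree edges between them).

Each bag holds 5 vertices, so the decomposition has width 4, which upper-bounds the treewidth. For the lower bound, the 5 vertices {2, 3, 5, 6, 9} are pairwise adjacent, and any tree decomposition puts a clique entirely inside one bag — forcing width ≥ 4. Hence tw(G) = 4 exactly.

Treewidth 4.
Bags: B1 = {2, 5, 6, 7, 9}  B2 = {5, 6, 7, 9, 11}  B3 = {1, 5, 7, 9, 11}  B4 = {5, 6, 7, 8, 11}  B5 = {4, 5, 6, 7, 9}  B6 = {1, 5, 7, 9, 10}  B7 = {2, 3, 5, 6, 9}
Tree: B1–B2, B2–B3, B2–B4, B1–B5, B3–B6, B1–B7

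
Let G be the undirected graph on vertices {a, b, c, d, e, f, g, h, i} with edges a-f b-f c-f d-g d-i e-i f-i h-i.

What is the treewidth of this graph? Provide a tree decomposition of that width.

Each bag holds 2 vertices, so the decomposition has width 1, which upper-bounds the treewidth. Since G has at least one edge (e.g. h–i), it is not an edgeless graph, so tw(G) ≥ 1. Combining the bounds, tw(G) = 1.

Treewidth 1.
One such decomposition:
Bags: B1 = {h, i}  B2 = {e, i}  B3 = {f, i}  B4 = {a, f}  B5 = {d, i}  B6 = {d, g}  B7 = {c, f}  B8 = {b, f}
Tree: B1–B2, B1–B3, B3–B4, B3–B5, B5–B6, B3–B7, B4–B8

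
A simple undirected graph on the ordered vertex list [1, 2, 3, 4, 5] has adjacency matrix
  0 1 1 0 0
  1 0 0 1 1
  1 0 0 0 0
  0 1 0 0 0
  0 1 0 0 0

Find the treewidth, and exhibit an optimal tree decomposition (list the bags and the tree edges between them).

Treewidth 1.
One optimal decomposition is:
Bags: B1 = {1, 2}  B2 = {1, 3}  B3 = {2, 5}  B4 = {2, 4}
Tree: B1–B2, B1–B3, B1–B4

Every bag has size at most 2, so the width is 2 − 1 = 1 and tw(G) ≤ 1. Since G has at least one edge (e.g. 1–2), it is not an edgeless graph, so tw(G) ≥ 1. Combining the bounds, tw(G) = 1.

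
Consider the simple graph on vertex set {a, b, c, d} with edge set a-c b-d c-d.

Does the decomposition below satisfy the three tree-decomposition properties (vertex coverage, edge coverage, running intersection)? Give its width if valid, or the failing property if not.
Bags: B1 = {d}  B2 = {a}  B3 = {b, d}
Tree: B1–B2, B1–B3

A tree decomposition must satisfy three properties: every vertex lies in some bag; for every edge, both endpoints lie together in some bag; and for every vertex, the bags containing it form a connected subtree. Here vertex c appears in no bag, so the decomposition is invalid.

No — vertex c appears in no bag.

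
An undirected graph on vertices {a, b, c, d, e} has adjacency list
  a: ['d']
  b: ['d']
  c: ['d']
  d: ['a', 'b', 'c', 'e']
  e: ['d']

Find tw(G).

1

A width-1 tree decomposition is:
Bags: B1 = {a, d}  B2 = {b, d}  B3 = {c, d}  B4 = {d, e}
Tree: B1–B2, B1–B3, B2–B4
Each bag holds 2 vertices, so the decomposition has width 1, which upper-bounds the treewidth. G has an edge, so its treewidth is at least 1. The upper and lower bounds meet at 1, so that is the treewidth.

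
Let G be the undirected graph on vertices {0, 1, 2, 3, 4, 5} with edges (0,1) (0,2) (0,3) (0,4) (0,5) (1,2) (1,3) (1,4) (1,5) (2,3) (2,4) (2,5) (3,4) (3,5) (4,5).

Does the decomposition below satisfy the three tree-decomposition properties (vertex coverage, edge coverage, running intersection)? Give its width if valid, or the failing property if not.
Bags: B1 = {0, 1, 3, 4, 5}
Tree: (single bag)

A tree decomposition must satisfy three properties: every vertex lies in some bag; for every edge, both endpoints lie together in some bag; and for every vertex, the bags containing it form a connected subtree. Here vertex 2 appears in no bag, so the decomposition is invalid.

No — vertex 2 appears in no bag.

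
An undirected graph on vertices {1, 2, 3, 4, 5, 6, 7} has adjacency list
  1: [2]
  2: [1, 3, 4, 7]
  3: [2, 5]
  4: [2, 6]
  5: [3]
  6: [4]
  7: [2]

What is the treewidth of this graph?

1

A width-1 tree decomposition is:
Bags: B1 = {2, 3}  B2 = {2, 4}  B3 = {2, 7}  B4 = {4, 6}  B5 = {1, 2}  B6 = {3, 5}
Tree: B1–B2, B2–B3, B2–B4, B1–B5, B1–B6
Each bag holds 2 vertices, so the decomposition has width 1, which upper-bounds the treewidth. Any graph with an edge has treewidth ≥ 1, and G has the edge 3–2. Hence tw(G) = 1 exactly.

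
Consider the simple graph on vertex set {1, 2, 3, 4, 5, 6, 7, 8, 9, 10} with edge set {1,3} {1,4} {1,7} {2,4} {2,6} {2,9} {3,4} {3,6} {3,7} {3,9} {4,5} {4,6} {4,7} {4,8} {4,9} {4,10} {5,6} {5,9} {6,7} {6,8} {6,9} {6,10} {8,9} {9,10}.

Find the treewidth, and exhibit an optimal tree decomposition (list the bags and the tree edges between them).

Treewidth 3.
Bags: B1 = {3, 4, 6, 9}  B2 = {2, 4, 6, 9}  B3 = {4, 6, 9, 10}  B4 = {3, 4, 6, 7}  B5 = {1, 3, 4, 7}  B6 = {4, 6, 8, 9}  B7 = {4, 5, 6, 9}
Tree: B1–B2, B2–B3, B1–B4, B4–B5, B2–B6, B1–B7

Every bag has size at most 4, so the width is 4 − 1 = 3 and tw(G) ≤ 3. On the other hand G contains the 4-clique {1, 3, 4, 7}. A clique must lie in a single bag of any decomposition, so no decomposition can have width below 3. Combining the bounds, tw(G) = 3.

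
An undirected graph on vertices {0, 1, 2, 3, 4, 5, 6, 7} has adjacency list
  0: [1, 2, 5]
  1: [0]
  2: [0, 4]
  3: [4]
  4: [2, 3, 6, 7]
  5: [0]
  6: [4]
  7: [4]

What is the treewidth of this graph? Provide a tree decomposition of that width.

Treewidth 1.
One such decomposition:
Bags: B1 = {4, 7}  B2 = {2, 4}  B3 = {0, 2}  B4 = {0, 1}  B5 = {0, 5}  B6 = {3, 4}  B7 = {4, 6}
Tree: B1–B2, B2–B3, B3–B4, B3–B5, B2–B6, B1–B7

The largest bag has 2 vertices, giving width 1; this decomposition certifies tw(G) ≤ 1. Since G has at least one edge (e.g. 4–7), it is not an edgeless graph, so tw(G) ≥ 1. The upper and lower bounds meet at 1, so that is the treewidth.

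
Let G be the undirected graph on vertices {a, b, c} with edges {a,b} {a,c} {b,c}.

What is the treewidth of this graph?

A width-2 tree decomposition is:
Bags: B1 = {a, b, c}
Tree: (single bag)
With just one bag of size 3, the width is 3 − 1 = 2, so tw(G) ≤ 2. On the other hand G contains the 3-clique {a, b, c}. A clique must lie in a single bag of any decomposition, so no decomposition can have width below 2. Hence tw(G) = 2 exactly.

2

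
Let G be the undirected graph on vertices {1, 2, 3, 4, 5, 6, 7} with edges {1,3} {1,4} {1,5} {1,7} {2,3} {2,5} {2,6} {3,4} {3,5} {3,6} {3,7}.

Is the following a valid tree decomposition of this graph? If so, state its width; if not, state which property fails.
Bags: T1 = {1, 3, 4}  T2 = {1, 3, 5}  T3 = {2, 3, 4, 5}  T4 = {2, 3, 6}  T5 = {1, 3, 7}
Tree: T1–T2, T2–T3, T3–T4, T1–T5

No — bags containing vertex 4 are not connected in the tree.

A tree decomposition must satisfy three properties: every vertex lies in some bag; for every edge, both endpoints lie together in some bag; and for every vertex, the bags containing it form a connected subtree. Here bags containing vertex 4 are not connected in the tree, so the decomposition is invalid.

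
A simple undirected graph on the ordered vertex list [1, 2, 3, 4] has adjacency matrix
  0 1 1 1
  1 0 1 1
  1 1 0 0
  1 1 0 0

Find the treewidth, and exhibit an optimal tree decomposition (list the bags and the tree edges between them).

Treewidth 2.
One such decomposition:
Bags: B1 = {1, 2, 4}  B2 = {1, 2, 3}
Tree: B1–B2

The largest bag has 3 vertices, giving width 2; this decomposition certifies tw(G) ≤ 2. For the lower bound, the 3 vertices {1, 2, 3} are pairwise adjacent, and any tree decomposition puts a clique entirely inside one bag — forcing width ≥ 2. Therefore the treewidth is 2.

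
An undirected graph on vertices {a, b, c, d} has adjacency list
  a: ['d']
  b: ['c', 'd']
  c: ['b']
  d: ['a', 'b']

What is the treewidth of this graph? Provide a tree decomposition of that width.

Treewidth 1.
Bags: B1 = {b, d}  B2 = {b, c}  B3 = {a, d}
Tree: B1–B2, B1–B3

Each bag holds 2 vertices, so the decomposition has width 1, which upper-bounds the treewidth. Since G has at least one edge (e.g. d–b), it is not an edgeless graph, so tw(G) ≥ 1. The upper and lower bounds meet at 1, so that is the treewidth.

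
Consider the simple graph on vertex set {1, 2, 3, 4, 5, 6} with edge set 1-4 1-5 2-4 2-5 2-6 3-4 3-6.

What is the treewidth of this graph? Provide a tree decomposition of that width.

Every bag has size at most 3, so the width is 3 − 1 = 2 and tw(G) ≤ 2. The edges 5–1–4–2–5 form a cycle, so G is not a tree and its treewidth is at least 2. Therefore the treewidth is 2.

Treewidth 2.
One optimal decomposition is:
Bags: B1 = {1, 2, 5}  B2 = {1, 2, 4}  B3 = {2, 4, 6}  B4 = {3, 4, 6}
Tree: B1–B2, B2–B3, B3–B4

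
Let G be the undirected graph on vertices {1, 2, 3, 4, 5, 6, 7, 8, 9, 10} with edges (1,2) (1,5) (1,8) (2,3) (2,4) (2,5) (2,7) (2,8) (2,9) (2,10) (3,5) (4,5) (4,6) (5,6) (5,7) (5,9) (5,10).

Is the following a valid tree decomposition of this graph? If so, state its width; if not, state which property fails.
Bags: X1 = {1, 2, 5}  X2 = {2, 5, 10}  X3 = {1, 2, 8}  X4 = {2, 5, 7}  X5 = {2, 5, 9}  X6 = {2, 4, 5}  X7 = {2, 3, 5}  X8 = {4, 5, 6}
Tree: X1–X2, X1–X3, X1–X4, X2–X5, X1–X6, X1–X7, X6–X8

Every vertex of G appears in some bag (union = {1, 2, 3, 4, 5, 6, 7, 8, 9, 10}); every edge is covered by a bag; and for each vertex v the set of bags containing v is connected in the bag tree. The decomposition is therefore valid. The largest bag has 3 vertices, so the width is 2.

Yes; width 2.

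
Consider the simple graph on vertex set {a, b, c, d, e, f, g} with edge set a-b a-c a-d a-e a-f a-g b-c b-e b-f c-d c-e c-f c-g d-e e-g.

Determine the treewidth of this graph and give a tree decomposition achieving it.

Treewidth 3.
One optimal decomposition is:
Bags: B1 = {a, b, c, e}  B2 = {a, c, e, g}  B3 = {a, b, c, f}  B4 = {a, c, d, e}
Tree: B1–B2, B1–B3, B2–B4

Each bag holds 4 vertices, so the decomposition has width 3, which upper-bounds the treewidth. For the lower bound, the 4 vertices {a, c, d, e} are pairwise adjacent, and any tree decomposition puts a clique entirely inside one bag — forcing width ≥ 3. Therefore the treewidth is 3.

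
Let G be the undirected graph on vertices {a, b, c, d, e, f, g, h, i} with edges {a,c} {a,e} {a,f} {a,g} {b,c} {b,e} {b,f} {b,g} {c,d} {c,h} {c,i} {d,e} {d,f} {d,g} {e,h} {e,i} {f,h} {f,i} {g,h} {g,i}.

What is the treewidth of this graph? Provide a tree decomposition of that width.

Treewidth 4.
One optimal decomposition is:
Bags: B1 = {a, c, e, f, g}  B2 = {c, e, f, g, i}  B3 = {c, d, e, f, g}  B4 = {c, e, f, g, h}  B5 = {b, c, e, f, g}
Tree: B1–B2, B2–B3, B3–B4, B4–B5

Every bag has size at most 5, so the width is 5 − 1 = 4 and tw(G) ≤ 4. For the lower bound: the 5 vertex sets {a,g}, {e,i}, {d,f}, {c}, {h} are disjoint, each induces a connected subgraph, and every pair is joined by at least one edge of G. Contracting each set to a single vertex therefore yields K_{5} as a minor, and since treewidth is minor-monotone, tw(G) ≥ tw(K_{5}) = 4. Hence tw(G) = 4 exactly.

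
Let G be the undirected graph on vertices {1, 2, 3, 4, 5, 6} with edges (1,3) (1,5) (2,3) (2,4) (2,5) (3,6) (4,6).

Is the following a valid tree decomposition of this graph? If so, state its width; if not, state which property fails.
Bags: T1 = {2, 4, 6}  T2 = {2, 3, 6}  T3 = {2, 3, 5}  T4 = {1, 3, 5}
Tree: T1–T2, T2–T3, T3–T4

Yes; width 2.

Every vertex of G appears in some bag (union = {1, 2, 3, 4, 5, 6}); every edge is covered by a bag; and for each vertex v the set of bags containing v is connected in the bag tree. The decomposition is therefore valid. The largest bag has 3 vertices, so the width is 2.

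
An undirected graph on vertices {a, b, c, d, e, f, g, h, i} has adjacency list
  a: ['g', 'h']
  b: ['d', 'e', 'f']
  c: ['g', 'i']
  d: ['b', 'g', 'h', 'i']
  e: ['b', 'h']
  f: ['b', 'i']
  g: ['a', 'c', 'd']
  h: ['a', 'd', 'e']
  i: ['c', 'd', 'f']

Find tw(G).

A width-3 tree decomposition is:
Bags: B1 = {b, c, f, i}  B2 = {b, c, d, i}  B3 = {b, c, d, g}  B4 = {b, d, e, g}  B5 = {d, e, g, h}  B6 = {a, e, g, h}
Tree: B1–B2, B2–B3, B3–B4, B4–B5, B5–B6
Each bag holds 4 vertices, so the decomposition has width 3, which upper-bounds the treewidth. For the lower bound: the 4 vertex sets {c,f,i}, {b}, {d}, {a,e,g,h} are disjoint, each induces a connected subgraph, and every pair is joined by at least one edge of G. Contracting each set to a single vertex therefore yields K_{4} as a minor, and since treewidth is minor-monotone, tw(G) ≥ tw(K_{4}) = 3. Therefore the treewidth is 3.

3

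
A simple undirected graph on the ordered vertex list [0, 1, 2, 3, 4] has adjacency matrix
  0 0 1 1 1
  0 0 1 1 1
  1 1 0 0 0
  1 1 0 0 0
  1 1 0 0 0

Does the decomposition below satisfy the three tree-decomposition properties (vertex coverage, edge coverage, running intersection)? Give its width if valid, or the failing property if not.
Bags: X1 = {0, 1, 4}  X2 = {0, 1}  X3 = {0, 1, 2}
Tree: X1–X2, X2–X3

No — vertex 3 appears in no bag.

A tree decomposition must satisfy three properties: every vertex lies in some bag; for every edge, both endpoints lie together in some bag; and for every vertex, the bags containing it form a connected subtree. Here vertex 3 appears in no bag, so the decomposition is invalid.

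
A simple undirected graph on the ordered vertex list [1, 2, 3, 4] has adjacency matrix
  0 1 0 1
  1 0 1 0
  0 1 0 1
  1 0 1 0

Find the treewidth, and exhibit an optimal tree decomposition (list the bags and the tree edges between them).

Treewidth 2.
One optimal decomposition is:
Bags: B1 = {1, 3, 4}  B2 = {1, 2, 3}
Tree: B1–B2

Each bag holds 3 vertices, so the decomposition has width 2, which upper-bounds the treewidth. For the lower bound, G contains the cycle 1–4–3–2–1, so G is not a forest; only forests have treewidth ≤ 1, hence tw(G) ≥ 2. Combining the bounds, tw(G) = 2.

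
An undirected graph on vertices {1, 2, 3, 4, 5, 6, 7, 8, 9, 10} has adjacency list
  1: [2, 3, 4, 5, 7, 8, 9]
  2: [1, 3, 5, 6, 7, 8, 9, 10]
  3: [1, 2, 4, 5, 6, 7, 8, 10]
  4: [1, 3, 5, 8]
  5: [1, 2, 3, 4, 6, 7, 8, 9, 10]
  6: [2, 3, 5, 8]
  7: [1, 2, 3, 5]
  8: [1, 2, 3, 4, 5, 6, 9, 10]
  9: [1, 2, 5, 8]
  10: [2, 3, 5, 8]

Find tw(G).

4

A width-4 tree decomposition is:
Bags: B1 = {1, 2, 3, 5, 8}  B2 = {2, 3, 5, 8, 10}  B3 = {1, 3, 4, 5, 8}  B4 = {2, 3, 5, 6, 8}  B5 = {1, 2, 3, 5, 7}  B6 = {1, 2, 5, 8, 9}
Tree: B1–B2, B1–B3, B2–B4, B1–B5, B1–B6
Every bag has size at most 5, so the width is 5 − 1 = 4 and tw(G) ≤ 4. On the other hand G contains the 5-clique {1, 2, 5, 8, 9}. A clique must lie in a single bag of any decomposition, so no decomposition can have width below 4. The upper and lower bounds meet at 4, so that is the treewidth.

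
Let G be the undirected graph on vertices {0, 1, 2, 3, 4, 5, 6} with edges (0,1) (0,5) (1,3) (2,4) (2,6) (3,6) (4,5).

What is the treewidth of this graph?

A width-2 tree decomposition is:
Bags: B1 = {0, 1, 3}  B2 = {0, 3, 5}  B3 = {3, 4, 5}  B4 = {2, 3, 4}  B5 = {2, 3, 6}
Tree: B1–B2, B2–B3, B3–B4, B4–B5
Every bag has size at most 3, so the width is 3 − 1 = 2 and tw(G) ≤ 2. For the lower bound, G contains the cycle 3–1–0–5–4–2–6–3, so G is not a forest; only forests have treewidth ≤ 1, hence tw(G) ≥ 2. Combining the bounds, tw(G) = 2.

2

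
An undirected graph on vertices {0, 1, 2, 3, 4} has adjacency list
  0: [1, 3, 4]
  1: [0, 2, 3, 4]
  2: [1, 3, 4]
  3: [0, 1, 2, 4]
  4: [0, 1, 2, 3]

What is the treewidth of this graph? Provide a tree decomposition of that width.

Treewidth 3.
One such decomposition:
Bags: B1 = {0, 1, 3, 4}  B2 = {1, 2, 3, 4}
Tree: B1–B2

Each bag holds 4 vertices, so the decomposition has width 3, which upper-bounds the treewidth. For the lower bound, the 4 vertices {0, 1, 3, 4} are pairwise adjacent, and any tree decomposition puts a clique entirely inside one bag — forcing width ≥ 3. The upper and lower bounds meet at 3, so that is the treewidth.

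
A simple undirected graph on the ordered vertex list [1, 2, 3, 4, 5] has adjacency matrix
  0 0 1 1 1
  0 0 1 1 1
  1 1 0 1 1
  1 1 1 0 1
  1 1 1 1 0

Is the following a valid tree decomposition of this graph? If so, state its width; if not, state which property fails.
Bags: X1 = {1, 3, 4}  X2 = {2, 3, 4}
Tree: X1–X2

A tree decomposition must satisfy three properties: every vertex lies in some bag; for every edge, both endpoints lie together in some bag; and for every vertex, the bags containing it form a connected subtree. Here vertex 5 appears in no bag, so the decomposition is invalid.

No — vertex 5 appears in no bag.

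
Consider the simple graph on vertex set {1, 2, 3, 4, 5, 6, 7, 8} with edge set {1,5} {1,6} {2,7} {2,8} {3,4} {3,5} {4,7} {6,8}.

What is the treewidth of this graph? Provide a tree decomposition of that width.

The largest bag has 3 vertices, giving width 2; this decomposition certifies tw(G) ≤ 2. The edges 3–4–7–2–8–6–1–5–3 form a cycle, so G is not a tree and its treewidth is at least 2. Hence tw(G) = 2 exactly.

Treewidth 2.
Bags: B1 = {3, 4, 7}  B2 = {2, 3, 7}  B3 = {2, 3, 8}  B4 = {3, 6, 8}  B5 = {1, 3, 6}  B6 = {1, 3, 5}
Tree: B1–B2, B2–B3, B3–B4, B4–B5, B5–B6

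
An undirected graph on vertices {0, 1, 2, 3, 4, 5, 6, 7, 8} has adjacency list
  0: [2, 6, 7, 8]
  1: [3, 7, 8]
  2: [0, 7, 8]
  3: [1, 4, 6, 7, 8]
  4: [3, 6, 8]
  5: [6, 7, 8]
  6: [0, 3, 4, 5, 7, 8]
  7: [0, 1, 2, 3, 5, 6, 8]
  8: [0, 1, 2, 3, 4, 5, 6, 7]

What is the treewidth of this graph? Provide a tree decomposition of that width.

Treewidth 3.
Bags: B1 = {5, 6, 7, 8}  B2 = {3, 6, 7, 8}  B3 = {0, 6, 7, 8}  B4 = {1, 3, 7, 8}  B5 = {0, 2, 7, 8}  B6 = {3, 4, 6, 8}
Tree: B1–B2, B1–B3, B2–B4, B3–B5, B2–B6

Each bag holds 4 vertices, so the decomposition has width 3, which upper-bounds the treewidth. For the lower bound, the 4 vertices {3, 4, 6, 8} are pairwise adjacent, and any tree decomposition puts a clique entirely inside one bag — forcing width ≥ 3. Hence tw(G) = 3 exactly.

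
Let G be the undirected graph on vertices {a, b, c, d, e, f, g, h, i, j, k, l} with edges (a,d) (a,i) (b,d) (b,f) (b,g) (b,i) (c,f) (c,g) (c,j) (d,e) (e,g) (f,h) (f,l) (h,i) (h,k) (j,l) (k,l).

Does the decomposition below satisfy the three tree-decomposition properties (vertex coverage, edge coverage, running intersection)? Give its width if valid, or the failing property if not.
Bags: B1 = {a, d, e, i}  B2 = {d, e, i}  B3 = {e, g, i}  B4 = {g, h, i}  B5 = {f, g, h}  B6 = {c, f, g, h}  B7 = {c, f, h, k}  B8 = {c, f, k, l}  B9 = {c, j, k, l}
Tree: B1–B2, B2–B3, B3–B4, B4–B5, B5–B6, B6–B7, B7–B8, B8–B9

No — vertex b appears in no bag.

A tree decomposition must satisfy three properties: every vertex lies in some bag; for every edge, both endpoints lie together in some bag; and for every vertex, the bags containing it form a connected subtree. Here vertex b appears in no bag, so the decomposition is invalid.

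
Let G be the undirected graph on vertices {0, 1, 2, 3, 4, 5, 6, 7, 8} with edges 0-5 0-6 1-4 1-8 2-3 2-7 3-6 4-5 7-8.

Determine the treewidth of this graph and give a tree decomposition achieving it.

Every bag has size at most 3, so the width is 3 − 1 = 2 and tw(G) ≤ 2. For the lower bound, G contains the cycle 5–0–6–3–2–7–8–1–4–5, so G is not a forest; only forests have treewidth ≤ 1, hence tw(G) ≥ 2. Therefore the treewidth is 2.

Treewidth 2.
Bags: B1 = {0, 5, 6}  B2 = {3, 5, 6}  B3 = {2, 3, 5}  B4 = {2, 5, 7}  B5 = {5, 7, 8}  B6 = {1, 5, 8}  B7 = {1, 4, 5}
Tree: B1–B2, B2–B3, B3–B4, B4–B5, B5–B6, B6–B7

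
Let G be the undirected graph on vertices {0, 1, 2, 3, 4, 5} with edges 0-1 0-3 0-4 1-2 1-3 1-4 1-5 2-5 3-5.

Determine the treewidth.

2

A width-2 tree decomposition is:
Bags: B1 = {0, 1, 3}  B2 = {1, 3, 5}  B3 = {1, 2, 5}  B4 = {0, 1, 4}
Tree: B1–B2, B2–B3, B1–B4
Each bag holds 3 vertices, so the decomposition has width 2, which upper-bounds the treewidth. For the lower bound, the 3 vertices {0, 1, 3} are pairwise adjacent, and any tree decomposition puts a clique entirely inside one bag — forcing width ≥ 2. The upper and lower bounds meet at 2, so that is the treewidth.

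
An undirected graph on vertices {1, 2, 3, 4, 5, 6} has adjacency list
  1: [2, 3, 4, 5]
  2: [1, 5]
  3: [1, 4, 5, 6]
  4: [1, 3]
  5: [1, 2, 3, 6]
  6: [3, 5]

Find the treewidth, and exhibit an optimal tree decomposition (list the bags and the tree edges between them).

Treewidth 2.
Bags: B1 = {1, 3, 5}  B2 = {1, 2, 5}  B3 = {3, 5, 6}  B4 = {1, 3, 4}
Tree: B1–B2, B1–B3, B1–B4

Every bag has size at most 3, so the width is 3 − 1 = 2 and tw(G) ≤ 2. On the other hand G contains the 3-clique {1, 2, 5}. A clique must lie in a single bag of any decomposition, so no decomposition can have width below 2. Hence tw(G) = 2 exactly.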